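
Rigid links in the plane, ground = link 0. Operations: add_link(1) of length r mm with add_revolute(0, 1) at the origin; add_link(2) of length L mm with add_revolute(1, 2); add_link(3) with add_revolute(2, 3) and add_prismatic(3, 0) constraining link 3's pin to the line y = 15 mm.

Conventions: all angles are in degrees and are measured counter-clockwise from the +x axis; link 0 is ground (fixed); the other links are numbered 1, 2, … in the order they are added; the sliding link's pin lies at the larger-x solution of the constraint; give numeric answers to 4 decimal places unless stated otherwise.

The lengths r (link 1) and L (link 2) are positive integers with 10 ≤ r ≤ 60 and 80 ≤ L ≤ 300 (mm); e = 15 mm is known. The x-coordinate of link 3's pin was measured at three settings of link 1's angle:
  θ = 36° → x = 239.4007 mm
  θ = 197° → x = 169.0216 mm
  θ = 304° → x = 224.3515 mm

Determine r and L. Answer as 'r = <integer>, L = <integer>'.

constraint per measurement: (x − r cos θ)² + (r sin θ − e)² = L²
subtracting the θ₁ and θ₂ equations cancels the r² and L² terms:
r = (x₁² − x₂²) / (2[(x₁cos θ₁ + e sin θ₁) − (x₂cos θ₂ + e sin θ₂)]) = 39.0000 → r = 39
L² = (x₁ − r cos θ₁)² + (r sin θ₁ − e)² = 43264.0061 → L = 208.0000 → L = 208
check at θ₃=304°: x = 224.3515 (printed 224.3515) ✓

r = 39, L = 208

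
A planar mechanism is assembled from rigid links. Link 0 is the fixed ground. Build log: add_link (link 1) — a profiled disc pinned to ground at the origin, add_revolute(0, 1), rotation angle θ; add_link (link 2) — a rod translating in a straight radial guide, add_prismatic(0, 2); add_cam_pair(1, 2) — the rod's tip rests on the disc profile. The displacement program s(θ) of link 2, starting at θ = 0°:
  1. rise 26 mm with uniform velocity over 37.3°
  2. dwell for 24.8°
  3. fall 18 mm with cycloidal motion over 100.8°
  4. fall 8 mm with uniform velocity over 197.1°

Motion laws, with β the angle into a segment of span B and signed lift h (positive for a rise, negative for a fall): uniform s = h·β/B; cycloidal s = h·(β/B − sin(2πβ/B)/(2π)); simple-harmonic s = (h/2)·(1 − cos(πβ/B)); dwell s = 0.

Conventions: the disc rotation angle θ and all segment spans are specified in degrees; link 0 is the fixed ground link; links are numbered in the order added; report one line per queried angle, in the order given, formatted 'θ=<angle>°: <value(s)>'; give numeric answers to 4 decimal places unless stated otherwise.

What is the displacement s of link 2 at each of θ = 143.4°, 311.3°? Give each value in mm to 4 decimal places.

seg 1 [0°–37.3°] uniform, h=26: full span → s += 26 → s = 26.0000
seg 2 [37.3°–62.1°] dwell: s stays 26.0000
seg 3 [62.1°–162.9°] cycloidal, h=-18: θ=143.4° here. β=81.3, B=100.8. -18·(0.8065 − sin(2π·0.8065)/(2π)) = -17.2037 → s = 8.7963
seg 3 [62.1°–162.9°] cycloidal, h=-18: full span → s += -18 → s = 8.0000
seg 4 [162.9°–360°] uniform, h=-8: θ=311.3° here. β=148.4, B=197.1. -8·148.4/197.1 = -6.0233 → s = 1.9767

θ=143.4°: 8.7963
θ=311.3°: 1.9767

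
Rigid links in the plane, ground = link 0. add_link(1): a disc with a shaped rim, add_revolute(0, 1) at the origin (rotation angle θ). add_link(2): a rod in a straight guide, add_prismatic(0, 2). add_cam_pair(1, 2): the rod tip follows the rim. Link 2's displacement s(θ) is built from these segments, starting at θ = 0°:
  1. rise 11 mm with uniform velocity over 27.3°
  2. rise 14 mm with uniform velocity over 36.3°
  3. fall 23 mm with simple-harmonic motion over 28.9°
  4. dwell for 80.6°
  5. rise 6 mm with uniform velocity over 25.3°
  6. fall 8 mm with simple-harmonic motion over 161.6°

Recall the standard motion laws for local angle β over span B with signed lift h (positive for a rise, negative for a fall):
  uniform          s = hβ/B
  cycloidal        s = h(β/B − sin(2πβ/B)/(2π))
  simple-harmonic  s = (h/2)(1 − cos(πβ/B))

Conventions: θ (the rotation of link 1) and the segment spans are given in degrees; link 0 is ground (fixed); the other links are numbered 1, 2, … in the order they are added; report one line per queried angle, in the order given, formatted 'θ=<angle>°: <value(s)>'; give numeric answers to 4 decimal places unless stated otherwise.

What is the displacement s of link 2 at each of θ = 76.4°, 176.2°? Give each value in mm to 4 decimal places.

segment 1 (0° to 27.3°, uniform, h = 11) is passed completely: s = 0.0000 + (11) = 11.0000
segment 2 (27.3° to 63.6°, uniform, h = 14) is passed completely: s = 11.0000 + (14) = 25.0000
θ = 76.4° falls in segment 3 (63.6° to 92.5°, simple-harmonic, h = -23): β = 76.4 − 63.6 = 12.8°, B = 28.9°; Δs = -23/2·(1 − cos(π·0.4429)) = -9.4484; s = 25.0000 − 9.4484 = 15.5516
segment 3 (63.6° to 92.5°, simple-harmonic, h = -23) is passed completely: s = 25.0000 + (-23) = 2.0000
segment 4 (92.5° to 173.1°, dwell): s unchanged at 2.0000
θ = 176.2° falls in segment 5 (173.1° to 198.4°, uniform, h = 6): β = 176.2 − 173.1 = 3.1°, B = 25.3°; Δs = 6·3.1/25.3 = 0.7352; s = 2.0000 + 0.7352 = 2.7352

θ=76.4°: 15.5516
θ=176.2°: 2.7352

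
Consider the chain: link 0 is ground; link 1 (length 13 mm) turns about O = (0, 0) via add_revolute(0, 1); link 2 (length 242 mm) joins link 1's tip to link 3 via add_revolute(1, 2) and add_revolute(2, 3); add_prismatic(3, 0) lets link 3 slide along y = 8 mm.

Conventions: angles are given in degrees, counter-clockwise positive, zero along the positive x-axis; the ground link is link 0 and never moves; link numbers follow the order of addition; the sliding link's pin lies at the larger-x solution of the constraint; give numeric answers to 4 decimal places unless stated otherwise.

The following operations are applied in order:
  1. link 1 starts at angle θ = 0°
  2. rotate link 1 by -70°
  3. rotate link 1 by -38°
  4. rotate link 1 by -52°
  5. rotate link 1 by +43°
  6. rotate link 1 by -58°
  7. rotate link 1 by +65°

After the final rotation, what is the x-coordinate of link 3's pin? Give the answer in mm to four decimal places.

geometry: r = 13 mm, L = 242 mm, e = 8 mm; θ starts at 0°
rotate link 1 by -70°: θ ← 0° -70° = -70°
rotate link 1 by -38°: θ ← -70° -38° = -108°
rotate link 1 by -52°: θ ← -108° -52° = -160°
rotate link 1 by +43°: θ ← -160° +43° = -117°
rotate link 1 by -58°: θ ← -117° -58° = -175°
rotate link 1 by +65°: θ ← -175° +65° = -110°
crank pin P = (r cos θ, r sin θ) = (-4.446262, -12.216004)
h = r sin θ − e = -12.216004 − 8 = -20.216004
x = r cos θ + √(L² − h²) = -4.446262 + 241.154127 = 236.707866

236.7079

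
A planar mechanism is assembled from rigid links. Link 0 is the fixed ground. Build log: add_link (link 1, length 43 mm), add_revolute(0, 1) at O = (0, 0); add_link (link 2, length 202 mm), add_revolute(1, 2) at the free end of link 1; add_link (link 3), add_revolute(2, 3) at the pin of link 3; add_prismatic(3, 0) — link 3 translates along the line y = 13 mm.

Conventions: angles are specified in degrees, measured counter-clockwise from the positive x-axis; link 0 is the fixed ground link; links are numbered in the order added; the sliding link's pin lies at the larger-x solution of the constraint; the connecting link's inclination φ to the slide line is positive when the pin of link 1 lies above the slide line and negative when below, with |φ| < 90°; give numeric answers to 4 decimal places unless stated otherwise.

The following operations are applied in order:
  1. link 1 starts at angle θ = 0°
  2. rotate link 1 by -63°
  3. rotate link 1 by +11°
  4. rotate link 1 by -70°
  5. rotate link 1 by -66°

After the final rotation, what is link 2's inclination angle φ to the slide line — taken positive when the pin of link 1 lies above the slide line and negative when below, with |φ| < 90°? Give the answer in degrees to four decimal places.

geometry: r = 43 mm, L = 202 mm, e = 13 mm; θ starts at 0°
rotate link 1 by -63°: θ ← 0° -63° = -63°
rotate link 1 by +11°: θ ← -63° +11° = -52°
rotate link 1 by -70°: θ ← -52° -70° = -122°
rotate link 1 by -66°: θ ← -122° -66° = -188°
h = r sin θ − e = 5.984443 − 13 = -7.015557
sin φ = h / L = -7.015557 / 202 = -0.03473048
φ = arcsin(-0.03473048) = -1.990310°

-1.9903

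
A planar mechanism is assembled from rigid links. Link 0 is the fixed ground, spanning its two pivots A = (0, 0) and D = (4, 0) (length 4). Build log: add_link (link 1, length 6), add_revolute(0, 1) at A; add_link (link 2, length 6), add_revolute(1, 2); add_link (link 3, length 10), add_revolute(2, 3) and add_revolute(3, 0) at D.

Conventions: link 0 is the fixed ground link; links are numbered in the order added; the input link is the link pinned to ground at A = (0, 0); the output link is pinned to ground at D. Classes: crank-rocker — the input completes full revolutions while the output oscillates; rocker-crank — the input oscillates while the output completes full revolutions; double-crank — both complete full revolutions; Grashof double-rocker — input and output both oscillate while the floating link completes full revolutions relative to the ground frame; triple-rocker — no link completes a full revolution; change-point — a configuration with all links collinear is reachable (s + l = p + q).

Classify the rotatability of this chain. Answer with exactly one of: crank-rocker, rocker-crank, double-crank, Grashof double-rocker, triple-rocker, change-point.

lengths: ground=4, input=6, coupler=6, output=10
sorted: s=4 (shortest), l=10 (longest), p+q=12
s + l = 14 vs p + q = 12
s + l > p + q → non-Grashof → no link fully rotates → triple-rocker

triple-rocker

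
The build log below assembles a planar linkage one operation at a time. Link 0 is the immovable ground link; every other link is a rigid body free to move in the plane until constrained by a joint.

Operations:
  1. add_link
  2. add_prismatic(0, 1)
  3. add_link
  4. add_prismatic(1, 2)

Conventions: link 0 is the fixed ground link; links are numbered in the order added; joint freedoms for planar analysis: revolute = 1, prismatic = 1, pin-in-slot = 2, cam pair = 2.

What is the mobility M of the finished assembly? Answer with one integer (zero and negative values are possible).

ground; <1,0,0>
#1 <2,0,0>
P:0↔1 J1 <2,1,0>
#2 <3,1,0>
P:1↔2 J1 <3,2,0>
3×2 − 2×2 − 1×0 = 2

M = 2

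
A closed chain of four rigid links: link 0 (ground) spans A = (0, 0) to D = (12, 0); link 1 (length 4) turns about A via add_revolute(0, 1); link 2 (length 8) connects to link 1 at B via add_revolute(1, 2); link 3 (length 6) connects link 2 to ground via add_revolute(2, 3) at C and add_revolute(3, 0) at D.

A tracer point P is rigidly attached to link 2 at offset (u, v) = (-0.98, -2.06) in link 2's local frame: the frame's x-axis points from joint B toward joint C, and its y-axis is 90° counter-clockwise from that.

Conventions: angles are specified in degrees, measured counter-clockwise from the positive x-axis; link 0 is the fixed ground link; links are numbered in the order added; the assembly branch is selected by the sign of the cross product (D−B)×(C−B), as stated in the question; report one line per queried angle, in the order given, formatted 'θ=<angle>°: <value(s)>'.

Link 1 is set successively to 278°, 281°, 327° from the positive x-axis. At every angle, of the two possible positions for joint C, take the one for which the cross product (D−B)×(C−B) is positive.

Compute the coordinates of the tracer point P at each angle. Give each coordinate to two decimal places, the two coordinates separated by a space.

A=(0,0), D=(12.00,0)
θ=278°: B = A + 4.00·(cos278°, sin278°) = (0.5567, -3.9611)
θ=278°: |BD| = 12.1095
θ=278°: circle(B,8.00) ∩ circle(D,6.00): a=7.2109, h=3.4646
θ=278°:   candidates: C₊=(6.2376,1.6717) cross=41.955; C₋=(8.5042,-4.8764) cross=-41.955
θ=278°:   branch + wants cross > 0 → take C=(6.2376,1.6717) (cross=41.955)
θ=278°: ex = (C−B)/|BC| = (0.7101,0.7041); ey = (-0.7041,0.7101)
θ=278°: P = B + -0.98·ex + -2.06·ey = (1.3112,-6.1139)
θ=281°: B = A + 4.00·(cos281°, sin281°) = (0.7632, -3.9265)
θ=281°: |BD| = 11.9030
θ=281°: circle(B,8.00) ∩ circle(D,6.00): a=7.1277, h=3.6326
θ=281°:   candidates: C₊=(6.2936,1.8540) cross=43.239; C₋=(8.6903,-5.0046) cross=-43.239
θ=281°:   branch + wants cross > 0 → take C=(6.2936,1.8540) (cross=43.239)
θ=281°: ex = (C−B)/|BC| = (0.6913,0.7226); ey = (-0.7226,0.6913)
θ=281°: P = B + -0.98·ex + -2.06·ey = (1.5743,-6.0587)
θ=327°: B = A + 4.00·(cos327°, sin327°) = (3.3547, -2.1786)
θ=327°: |BD| = 8.9156
θ=327°: circle(B,8.00) ∩ circle(D,6.00): a=6.0281, h=5.2595
θ=327°:   candidates: C₊=(7.9148,4.3945) cross=46.891; C₋=(10.4852,-5.8056) cross=-46.891
θ=327°:   branch + wants cross > 0 → take C=(7.9148,4.3945) (cross=46.891)
θ=327°: ex = (C−B)/|BC| = (0.5700,0.8216); ey = (-0.8216,0.5700)
θ=327°: P = B + -0.98·ex + -2.06·ey = (4.4886,-4.1580)

θ=278°: 1.31 -6.11
θ=281°: 1.57 -6.06
θ=327°: 4.49 -4.16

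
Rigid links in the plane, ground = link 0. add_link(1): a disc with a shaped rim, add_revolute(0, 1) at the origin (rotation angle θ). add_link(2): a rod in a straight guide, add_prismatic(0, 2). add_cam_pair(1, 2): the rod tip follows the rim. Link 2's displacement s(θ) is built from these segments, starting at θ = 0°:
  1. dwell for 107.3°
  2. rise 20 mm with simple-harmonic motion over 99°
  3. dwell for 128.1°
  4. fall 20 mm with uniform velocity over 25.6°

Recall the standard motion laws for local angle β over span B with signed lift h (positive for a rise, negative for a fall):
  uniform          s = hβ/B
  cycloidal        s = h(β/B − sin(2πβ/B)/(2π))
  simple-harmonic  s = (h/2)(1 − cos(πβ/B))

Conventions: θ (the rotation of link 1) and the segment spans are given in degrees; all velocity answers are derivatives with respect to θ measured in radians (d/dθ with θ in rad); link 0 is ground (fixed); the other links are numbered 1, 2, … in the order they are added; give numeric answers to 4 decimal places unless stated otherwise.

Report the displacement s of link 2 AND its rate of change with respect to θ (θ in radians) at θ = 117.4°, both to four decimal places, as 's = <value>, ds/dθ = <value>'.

segment 1 (0° to 107.3°, dwell): s unchanged at 0.0000
θ = 117.4° falls in segment 2 (107.3° to 206.3°, simple-harmonic, h = 20): β = 117.4 − 107.3 = 10.1°, B = 99°; Δs = 20/2·(1 − cos(π·0.1020)) = 0.5092; s = 0.0000 + 0.5092 = 0.5092
velocity in seg [107.3°–206.3°] (simple-harmonic), θ in radians: β = 10.1° = 0.1763 rad, B = 99° = 1.7279 rad; ds/dθ = (πh/(2B)) sin(πβ/B) = (π·20/(2·1.7279)) sin(π·0.1020) = 5.728123 mm/rad

s = 0.5092, ds/dθ = 5.7281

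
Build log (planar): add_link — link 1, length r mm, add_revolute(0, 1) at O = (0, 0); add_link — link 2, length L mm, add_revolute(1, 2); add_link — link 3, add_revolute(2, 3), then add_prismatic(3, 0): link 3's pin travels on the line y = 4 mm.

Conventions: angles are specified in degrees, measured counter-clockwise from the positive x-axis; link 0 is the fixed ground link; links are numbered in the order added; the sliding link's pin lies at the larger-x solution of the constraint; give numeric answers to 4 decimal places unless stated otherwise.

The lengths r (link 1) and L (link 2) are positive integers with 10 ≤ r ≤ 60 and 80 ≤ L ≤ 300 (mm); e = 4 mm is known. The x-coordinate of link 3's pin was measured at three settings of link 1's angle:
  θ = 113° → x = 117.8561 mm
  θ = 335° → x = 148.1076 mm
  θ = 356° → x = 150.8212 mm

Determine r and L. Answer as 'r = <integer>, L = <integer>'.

constraint per measurement: (x − r cos θ)² + (r sin θ − e)² = L²
subtracting the θ₁ and θ₂ equations cancels the r² and L² terms:
r = (x₁² − x₂²) / (2[(x₁cos θ₁ + e sin θ₁) − (x₂cos θ₂ + e sin θ₂)]) = 23.0000 → r = 23
L² = (x₁ − r cos θ₁)² + (r sin θ₁ − e)² = 16383.9896 → L = 128.0000 → L = 128
check at θ₃=356°: x = 150.8212 (printed 150.8212) ✓

r = 23, L = 128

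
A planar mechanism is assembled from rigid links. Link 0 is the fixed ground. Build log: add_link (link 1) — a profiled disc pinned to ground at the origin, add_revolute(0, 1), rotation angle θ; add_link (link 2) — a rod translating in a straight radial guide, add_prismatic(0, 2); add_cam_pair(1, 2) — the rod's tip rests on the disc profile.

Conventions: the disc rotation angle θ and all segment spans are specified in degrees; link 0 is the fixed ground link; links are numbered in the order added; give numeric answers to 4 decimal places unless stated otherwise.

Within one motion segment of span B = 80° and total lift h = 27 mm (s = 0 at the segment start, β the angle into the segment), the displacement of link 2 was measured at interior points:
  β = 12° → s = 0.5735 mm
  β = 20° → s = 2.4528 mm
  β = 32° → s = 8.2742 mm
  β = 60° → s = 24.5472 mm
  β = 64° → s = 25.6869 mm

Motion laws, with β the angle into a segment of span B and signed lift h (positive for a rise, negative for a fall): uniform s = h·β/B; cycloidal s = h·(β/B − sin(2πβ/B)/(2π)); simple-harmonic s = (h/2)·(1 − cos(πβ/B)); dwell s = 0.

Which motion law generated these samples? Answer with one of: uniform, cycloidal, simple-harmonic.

candidates at β/B = r: uniform s = h·r (linear in β); cycloidal s = h·(r − sin(2πr)/(2π)); simple-harmonic s = (h/2)(1 − cos(πr))
β=12°: printed 0.5735 | uniform 4.0500, cycloidal 0.5735, simple-harmonic 1.4714
β=20°: printed 2.4528 | uniform 6.7500, cycloidal 2.4528, simple-harmonic 3.9541
β=32°: printed 8.2742 | uniform 10.8000, cycloidal 8.2742, simple-harmonic 9.3283
β=60°: printed 24.5472 | uniform 20.2500, cycloidal 24.5472, simple-harmonic 23.0459
β=64°: printed 25.6869 | uniform 21.6000, cycloidal 25.6869, simple-harmonic 24.4217
only one law matches every sample → cycloidal

cycloidal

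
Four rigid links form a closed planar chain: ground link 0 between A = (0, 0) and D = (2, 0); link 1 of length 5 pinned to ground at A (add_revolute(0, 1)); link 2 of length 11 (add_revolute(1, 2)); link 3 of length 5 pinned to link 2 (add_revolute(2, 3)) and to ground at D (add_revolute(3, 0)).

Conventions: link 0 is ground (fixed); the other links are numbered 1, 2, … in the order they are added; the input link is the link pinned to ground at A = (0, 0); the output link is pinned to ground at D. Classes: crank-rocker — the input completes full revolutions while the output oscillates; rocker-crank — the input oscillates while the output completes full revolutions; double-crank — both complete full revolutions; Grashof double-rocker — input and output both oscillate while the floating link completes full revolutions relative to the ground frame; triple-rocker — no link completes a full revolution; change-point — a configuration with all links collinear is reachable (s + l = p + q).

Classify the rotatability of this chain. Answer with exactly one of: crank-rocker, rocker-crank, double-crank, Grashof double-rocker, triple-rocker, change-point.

lengths: ground=2, input=5, coupler=11, output=5
sorted: s=2 (shortest), l=11 (longest), p+q=10
s + l = 13 vs p + q = 10
s + l > p + q → non-Grashof → no link fully rotates → triple-rocker

triple-rocker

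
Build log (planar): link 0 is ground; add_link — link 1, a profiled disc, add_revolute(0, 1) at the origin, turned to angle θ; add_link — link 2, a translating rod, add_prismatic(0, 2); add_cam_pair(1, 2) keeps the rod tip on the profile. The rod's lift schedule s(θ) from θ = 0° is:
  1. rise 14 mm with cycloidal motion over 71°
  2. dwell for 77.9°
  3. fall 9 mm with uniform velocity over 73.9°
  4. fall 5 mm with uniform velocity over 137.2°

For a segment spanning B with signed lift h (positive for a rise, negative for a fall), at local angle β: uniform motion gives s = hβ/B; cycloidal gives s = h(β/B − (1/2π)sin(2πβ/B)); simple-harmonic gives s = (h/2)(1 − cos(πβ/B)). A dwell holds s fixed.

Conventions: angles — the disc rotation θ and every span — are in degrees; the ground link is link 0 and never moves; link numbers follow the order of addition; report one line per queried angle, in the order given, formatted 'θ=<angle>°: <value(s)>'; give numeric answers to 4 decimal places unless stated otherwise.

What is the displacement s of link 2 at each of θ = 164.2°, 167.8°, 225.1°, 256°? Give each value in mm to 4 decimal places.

seg 1 [0°–71°] cycloidal, h=14: full span → s += 14 → s = 14.0000
seg 2 [71°–148.9°] dwell: s stays 14.0000
seg 3 [148.9°–222.8°] uniform, h=-9: θ=164.2° here. β=15.3, B=73.9. -9·15.3/73.9 = -1.8633 → s = 12.1367
seg 3 [148.9°–222.8°] uniform, h=-9: θ=167.8° here. β=18.9, B=73.9. -9·18.9/73.9 = -2.3018 → s = 11.6982
seg 3 [148.9°–222.8°] uniform, h=-9: full span → s += -9 → s = 5.0000
seg 4 [222.8°–360°] uniform, h=-5: θ=225.1° here. β=2.3, B=137.2. -5·2.3/137.2 = -0.0838 → s = 4.9162
seg 4 [222.8°–360°] uniform, h=-5: θ=256° here. β=33.2, B=137.2. -5·33.2/137.2 = -1.2099 → s = 3.7901

θ=164.2°: 12.1367
θ=167.8°: 11.6982
θ=225.1°: 4.9162
θ=256°: 3.7901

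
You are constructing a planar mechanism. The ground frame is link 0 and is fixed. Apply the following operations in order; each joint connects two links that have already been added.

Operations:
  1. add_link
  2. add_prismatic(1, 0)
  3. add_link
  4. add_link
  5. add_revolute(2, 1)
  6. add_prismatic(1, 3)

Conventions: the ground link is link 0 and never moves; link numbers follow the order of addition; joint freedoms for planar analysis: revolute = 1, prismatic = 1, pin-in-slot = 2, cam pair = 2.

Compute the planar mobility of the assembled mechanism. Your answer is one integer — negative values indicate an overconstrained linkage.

ground; <1,0,0>
#1 <2,0,0>
P:1↔0 J1 <2,1,0>
#2 <3,1,0>
#3 <4,1,0>
R:2↔1 J1 <4,2,0>
P:1↔3 J1 <4,3,0>
3×3 − 2×3 − 1×0 = 3

M = 3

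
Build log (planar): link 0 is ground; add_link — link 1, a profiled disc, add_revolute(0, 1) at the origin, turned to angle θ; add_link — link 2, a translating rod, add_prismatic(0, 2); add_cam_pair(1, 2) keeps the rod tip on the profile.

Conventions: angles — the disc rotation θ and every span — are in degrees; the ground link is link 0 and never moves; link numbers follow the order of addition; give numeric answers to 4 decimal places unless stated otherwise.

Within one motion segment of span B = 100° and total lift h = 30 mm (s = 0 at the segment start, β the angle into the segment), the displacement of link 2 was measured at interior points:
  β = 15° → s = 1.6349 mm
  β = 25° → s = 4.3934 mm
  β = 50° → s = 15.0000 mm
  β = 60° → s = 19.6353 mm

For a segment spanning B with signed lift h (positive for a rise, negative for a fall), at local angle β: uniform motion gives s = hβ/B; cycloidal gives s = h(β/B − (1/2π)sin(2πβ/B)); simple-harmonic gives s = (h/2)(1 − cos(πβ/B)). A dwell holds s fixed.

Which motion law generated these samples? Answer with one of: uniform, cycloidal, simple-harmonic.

candidates at β/B = r: uniform s = h·r (linear in β); cycloidal s = h·(r − sin(2πr)/(2π)); simple-harmonic s = (h/2)(1 − cos(πr))
β=15°: printed 1.6349 | uniform 4.5000, cycloidal 0.6372, simple-harmonic 1.6349
β=25°: printed 4.3934 | uniform 7.5000, cycloidal 2.7254, simple-harmonic 4.3934
β=50°: printed 15.0000 | uniform 15.0000, cycloidal 15.0000, simple-harmonic 15.0000
β=60°: printed 19.6353 | uniform 18.0000, cycloidal 20.8065, simple-harmonic 19.6353
only one law matches every sample → simple-harmonic

simple-harmonic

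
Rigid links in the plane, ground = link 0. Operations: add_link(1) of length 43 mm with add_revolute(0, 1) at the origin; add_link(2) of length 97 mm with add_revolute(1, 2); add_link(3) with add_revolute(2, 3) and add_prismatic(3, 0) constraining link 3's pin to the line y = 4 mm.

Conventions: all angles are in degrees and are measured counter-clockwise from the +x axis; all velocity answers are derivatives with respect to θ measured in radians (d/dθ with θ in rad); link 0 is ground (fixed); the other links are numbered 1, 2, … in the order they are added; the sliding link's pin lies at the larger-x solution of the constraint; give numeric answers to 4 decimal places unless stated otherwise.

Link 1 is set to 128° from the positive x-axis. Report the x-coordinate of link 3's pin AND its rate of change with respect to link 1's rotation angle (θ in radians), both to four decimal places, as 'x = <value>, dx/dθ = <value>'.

geometry: r = 43 mm, L = 97 mm, e = 4 mm
crank pin P = (r cos θ, r sin θ) = (-26.473443, 33.884462)
h = r sin θ − e = 33.884462 − 4 = 29.884462
x = r cos θ + √(L² − h²) = -26.473443 + 92.281737 = 65.808293
dx/dθ = −r sin θ − h·r cos θ/√(L² − h²) (θ in radians; h = 29.884462) = -25.311318

x = 65.8083, dx/dθ = -25.3113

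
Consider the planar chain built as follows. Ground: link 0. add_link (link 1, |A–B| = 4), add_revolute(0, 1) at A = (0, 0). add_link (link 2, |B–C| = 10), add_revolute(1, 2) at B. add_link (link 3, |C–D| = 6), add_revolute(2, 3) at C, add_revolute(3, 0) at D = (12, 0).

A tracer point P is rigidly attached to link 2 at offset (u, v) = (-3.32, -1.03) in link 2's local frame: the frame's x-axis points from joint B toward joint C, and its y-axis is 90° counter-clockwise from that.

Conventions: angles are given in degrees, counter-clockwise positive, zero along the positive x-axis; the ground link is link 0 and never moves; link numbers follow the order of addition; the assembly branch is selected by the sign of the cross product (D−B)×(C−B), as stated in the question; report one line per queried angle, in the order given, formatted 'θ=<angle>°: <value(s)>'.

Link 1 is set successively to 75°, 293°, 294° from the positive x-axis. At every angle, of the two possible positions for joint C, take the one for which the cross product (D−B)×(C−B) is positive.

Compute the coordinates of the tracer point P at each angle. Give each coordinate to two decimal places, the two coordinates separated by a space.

A=(0,0), D=(12.00,0)
θ=75°: B = A + 4.00·(cos75°, sin75°) = (1.0353, 3.8637)
θ=75°: |BD| = 11.6255
θ=75°: circle(B,10.00) ∩ circle(D,6.00): a=8.5653, h=5.1609
θ=75°:   candidates: C₊=(10.8289,5.8846) cross=59.999; C₋=(7.3985,-3.8505) cross=-59.999
θ=75°:   branch + wants cross > 0 → take C=(10.8289,5.8846) (cross=59.999)
θ=75°: ex = (C−B)/|BC| = (0.9794,0.2021); ey = (-0.2021,0.9794)
θ=75°: P = B + -3.32·ex + -1.03·ey = (-2.0081,2.1840)
θ=293°: B = A + 4.00·(cos293°, sin293°) = (1.5629, -3.6820)
θ=293°: |BD| = 11.0675
θ=293°: circle(B,10.00) ∩ circle(D,6.00): a=8.4251, h=5.3868
θ=293°:   candidates: C₊=(7.7160,4.2009) cross=59.619; C₋=(11.3002,-5.9591) cross=-59.619
θ=293°:   branch + wants cross > 0 → take C=(7.7160,4.2009) (cross=59.619)
θ=293°: ex = (C−B)/|BC| = (0.6153,0.7883); ey = (-0.7883,0.6153)
θ=293°: P = B + -3.32·ex + -1.03·ey = (0.3320,-6.9329)
θ=294°: B = A + 4.00·(cos294°, sin294°) = (1.6269, -3.6542)
θ=294°: |BD| = 10.9979
θ=294°: circle(B,10.00) ∩ circle(D,6.00): a=8.4086, h=5.4125
θ=294°:   candidates: C₊=(7.7594,4.2447) cross=59.526; C₋=(11.3562,-5.9654) cross=-59.526
θ=294°:   branch + wants cross > 0 → take C=(7.7594,4.2447) (cross=59.526)
θ=294°: ex = (C−B)/|BC| = (0.6132,0.7899); ey = (-0.7899,0.6132)
θ=294°: P = B + -3.32·ex + -1.03·ey = (0.4045,-6.9083)

θ=75°: -2.01 2.18
θ=293°: 0.33 -6.93
θ=294°: 0.40 -6.91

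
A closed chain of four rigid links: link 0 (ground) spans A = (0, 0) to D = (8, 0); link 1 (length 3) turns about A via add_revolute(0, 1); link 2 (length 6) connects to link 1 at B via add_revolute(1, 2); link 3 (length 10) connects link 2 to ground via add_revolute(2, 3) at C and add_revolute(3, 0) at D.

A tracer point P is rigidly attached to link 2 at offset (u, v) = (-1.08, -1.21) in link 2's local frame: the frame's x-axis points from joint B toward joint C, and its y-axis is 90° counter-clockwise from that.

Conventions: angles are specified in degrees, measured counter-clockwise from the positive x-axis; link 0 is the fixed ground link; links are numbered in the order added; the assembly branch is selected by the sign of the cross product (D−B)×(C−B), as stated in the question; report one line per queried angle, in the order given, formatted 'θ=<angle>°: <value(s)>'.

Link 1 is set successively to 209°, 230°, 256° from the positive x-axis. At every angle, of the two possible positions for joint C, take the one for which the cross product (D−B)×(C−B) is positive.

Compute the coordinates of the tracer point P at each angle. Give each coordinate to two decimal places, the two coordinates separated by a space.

A=(0,0), D=(8.00,0)
θ=209°: B = A + 3.00·(cos209°, sin209°) = (-2.6239, -1.4544)
θ=209°: |BD| = 10.7230
θ=209°: circle(B,6.00) ∩ circle(D,10.00): a=2.3772, h=5.5090
θ=209°:   candidates: C₊=(-1.0158,4.3261) cross=59.072; C₋=(0.4786,-6.5901) cross=-59.072
θ=209°:   branch + wants cross > 0 → take C=(-1.0158,4.3261) (cross=59.072)
θ=209°: ex = (C−B)/|BC| = (0.2680,0.9634); ey = (-0.9634,0.2680)
θ=209°: P = B + -1.08·ex + -1.21·ey = (-1.7476,-2.8192)
θ=230°: B = A + 3.00·(cos230°, sin230°) = (-1.9284, -2.2981)
θ=230°: |BD| = 10.1909
θ=230°: circle(B,6.00) ∩ circle(D,10.00): a=1.9554, h=5.6724
θ=230°:   candidates: C₊=(-1.3025,3.6691) cross=57.807; C₋=(1.2558,-7.3835) cross=-57.807
θ=230°:   branch + wants cross > 0 → take C=(-1.3025,3.6691) (cross=57.807)
θ=230°: ex = (C−B)/|BC| = (0.1043,0.9945); ey = (-0.9945,0.1043)
θ=230°: P = B + -1.08·ex + -1.21·ey = (-0.8376,-3.4984)
θ=256°: B = A + 3.00·(cos256°, sin256°) = (-0.7258, -2.9109)
θ=256°: |BD| = 9.1985
θ=256°: circle(B,6.00) ∩ circle(D,10.00): a=1.1204, h=5.8945
θ=256°:   candidates: C₊=(-1.5282,3.0352) cross=54.220; C₋=(2.2024,-8.1479) cross=-54.220
θ=256°:   branch + wants cross > 0 → take C=(-1.5282,3.0352) (cross=54.220)
θ=256°: ex = (C−B)/|BC| = (-0.1337,0.9910); ey = (-0.9910,-0.1337)
θ=256°: P = B + -1.08·ex + -1.21·ey = (0.6178,-3.8193)

θ=209°: -1.75 -2.82
θ=230°: -0.84 -3.50
θ=256°: 0.62 -3.82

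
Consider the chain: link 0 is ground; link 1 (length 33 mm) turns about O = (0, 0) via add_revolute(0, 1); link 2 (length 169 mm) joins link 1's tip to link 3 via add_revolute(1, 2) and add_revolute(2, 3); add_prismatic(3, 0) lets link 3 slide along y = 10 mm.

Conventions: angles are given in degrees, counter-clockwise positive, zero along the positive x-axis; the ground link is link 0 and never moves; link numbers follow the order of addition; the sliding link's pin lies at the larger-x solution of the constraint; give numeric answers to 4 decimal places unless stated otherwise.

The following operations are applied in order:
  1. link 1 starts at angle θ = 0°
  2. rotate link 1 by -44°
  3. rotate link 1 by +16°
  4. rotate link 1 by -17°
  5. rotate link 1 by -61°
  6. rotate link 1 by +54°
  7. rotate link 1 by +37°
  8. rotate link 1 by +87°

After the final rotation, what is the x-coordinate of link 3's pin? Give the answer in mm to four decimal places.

geometry: r = 33 mm, L = 169 mm, e = 10 mm; θ starts at 0°
rotate link 1 by -44°: θ ← 0° -44° = -44°
rotate link 1 by +16°: θ ← -44° +16° = -28°
rotate link 1 by -17°: θ ← -28° -17° = -45°
rotate link 1 by -61°: θ ← -45° -61° = -106°
rotate link 1 by +54°: θ ← -106° +54° = -52°
rotate link 1 by +37°: θ ← -52° +37° = -15°
rotate link 1 by +87°: θ ← -15° +87° = 72°
crank pin P = (r cos θ, r sin θ) = (10.197561, 31.384865)
h = r sin θ − e = 31.384865 − 10 = 21.384865
x = r cos θ + √(L² − h²) = 10.197561 + 167.641545 = 177.839106

177.8391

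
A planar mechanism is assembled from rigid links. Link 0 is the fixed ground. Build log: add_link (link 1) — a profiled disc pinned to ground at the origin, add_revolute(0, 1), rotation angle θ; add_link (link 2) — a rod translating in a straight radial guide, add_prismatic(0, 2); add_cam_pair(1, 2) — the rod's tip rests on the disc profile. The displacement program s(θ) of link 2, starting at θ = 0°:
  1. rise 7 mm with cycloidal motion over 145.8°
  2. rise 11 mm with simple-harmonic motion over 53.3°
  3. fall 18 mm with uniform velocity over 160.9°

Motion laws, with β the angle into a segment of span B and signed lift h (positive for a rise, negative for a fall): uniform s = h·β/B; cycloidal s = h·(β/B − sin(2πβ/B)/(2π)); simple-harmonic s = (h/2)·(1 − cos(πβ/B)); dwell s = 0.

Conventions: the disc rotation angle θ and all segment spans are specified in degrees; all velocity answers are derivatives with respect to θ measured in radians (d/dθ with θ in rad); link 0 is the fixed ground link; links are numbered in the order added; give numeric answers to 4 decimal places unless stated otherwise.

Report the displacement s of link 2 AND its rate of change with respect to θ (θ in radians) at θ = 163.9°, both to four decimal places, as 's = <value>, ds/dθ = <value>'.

seg 1 [0°–145.8°] cycloidal, h=7: full span → s += 7 → s = 7.0000
seg 2 [145.8°–199.1°] simple-harmonic, h=11: θ=163.9° here. β=18.1, B=53.3. 11/2·(1 − cos(π·0.3396)) = 2.8441 → s = 9.8441
velocity in seg [145.8°–199.1°] (simple-harmonic), θ in radians: β = 18.1° = 0.3159 rad, B = 53.3° = 0.9303 rad; ds/dθ = (πh/(2B)) sin(πβ/B) = (π·11/(2·0.9303)) sin(π·0.3396) = 16.264999 mm/rad

s = 9.8441, ds/dθ = 16.2650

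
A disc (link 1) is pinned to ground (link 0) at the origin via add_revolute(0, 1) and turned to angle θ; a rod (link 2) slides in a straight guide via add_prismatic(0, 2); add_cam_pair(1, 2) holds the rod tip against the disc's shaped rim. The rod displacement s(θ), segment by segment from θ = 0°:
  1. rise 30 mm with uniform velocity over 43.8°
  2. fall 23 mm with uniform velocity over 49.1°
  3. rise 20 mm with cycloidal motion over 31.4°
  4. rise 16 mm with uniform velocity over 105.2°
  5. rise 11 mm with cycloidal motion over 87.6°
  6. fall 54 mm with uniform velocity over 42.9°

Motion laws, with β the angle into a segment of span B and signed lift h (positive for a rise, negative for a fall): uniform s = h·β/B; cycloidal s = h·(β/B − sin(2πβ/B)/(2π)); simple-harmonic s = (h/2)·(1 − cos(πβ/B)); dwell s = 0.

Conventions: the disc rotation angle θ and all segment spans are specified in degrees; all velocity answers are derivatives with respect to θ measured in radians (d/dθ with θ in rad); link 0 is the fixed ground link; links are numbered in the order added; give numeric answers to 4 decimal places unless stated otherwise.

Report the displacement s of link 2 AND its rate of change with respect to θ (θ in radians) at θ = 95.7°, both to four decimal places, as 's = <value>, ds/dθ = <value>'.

segment 1 (0° to 43.8°, uniform, h = 30) is passed completely: s = 0.0000 + (30) = 30.0000
segment 2 (43.8° to 92.9°, uniform, h = -23) is passed completely: s = 30.0000 + (-23) = 7.0000
θ = 95.7° falls in segment 3 (92.9° to 124.3°, cycloidal, h = 20): β = 95.7 − 92.9 = 2.8°, B = 31.4°; Δs = 20·(0.0892 − sin(2π·0.0892)/(2π)) = 0.0919; s = 7.0000 + 0.0919 = 7.0919
velocity in seg [92.9°–124.3°] (cycloidal), θ in radians: β = 2.8° = 0.0489 rad, B = 31.4° = 0.5480 rad; ds/dθ = (h/B)(1 − cos(2πβ/B)) = (20/0.5480)(1 − cos(2π·0.0892)) = 5.579799 mm/rad

s = 7.0919, ds/dθ = 5.5798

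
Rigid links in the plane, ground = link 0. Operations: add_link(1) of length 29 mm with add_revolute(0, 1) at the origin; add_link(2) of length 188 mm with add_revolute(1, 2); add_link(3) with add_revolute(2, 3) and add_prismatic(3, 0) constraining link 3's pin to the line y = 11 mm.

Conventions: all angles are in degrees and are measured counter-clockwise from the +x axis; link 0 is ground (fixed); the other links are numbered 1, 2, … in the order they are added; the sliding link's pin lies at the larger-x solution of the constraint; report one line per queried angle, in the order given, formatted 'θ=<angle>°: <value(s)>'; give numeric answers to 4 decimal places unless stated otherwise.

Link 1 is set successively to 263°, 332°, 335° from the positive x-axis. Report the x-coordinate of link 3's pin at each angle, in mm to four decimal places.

geometry: r = 29 mm, L = 188 mm, e = 11 mm
θ=263°: crank pin P = (r cos θ, r sin θ) = (-3.534211, -28.783838)
θ=263°: h = r sin θ − e = -28.783838 − 11 = -39.783838
θ=263°: x = r cos θ + √(L² − h²) = -3.534211 + 183.742336 = 180.208125
θ=332°: crank pin P = (r cos θ, r sin θ) = (25.605480, -13.614675)
θ=332°: h = r sin θ − e = -13.614675 − 11 = -24.614675
θ=332°: x = r cos θ + √(L² − h²) = 25.605480 + 186.381645 = 211.987126
θ=335°: crank pin P = (r cos θ, r sin θ) = (26.282926, -12.255930)
θ=335°: h = r sin θ − e = -12.255930 − 11 = -23.255930
θ=335°: x = r cos θ + √(L² − h²) = 26.282926 + 186.556055 = 212.838981

θ=263°: 180.2081
θ=332°: 211.9871
θ=335°: 212.8390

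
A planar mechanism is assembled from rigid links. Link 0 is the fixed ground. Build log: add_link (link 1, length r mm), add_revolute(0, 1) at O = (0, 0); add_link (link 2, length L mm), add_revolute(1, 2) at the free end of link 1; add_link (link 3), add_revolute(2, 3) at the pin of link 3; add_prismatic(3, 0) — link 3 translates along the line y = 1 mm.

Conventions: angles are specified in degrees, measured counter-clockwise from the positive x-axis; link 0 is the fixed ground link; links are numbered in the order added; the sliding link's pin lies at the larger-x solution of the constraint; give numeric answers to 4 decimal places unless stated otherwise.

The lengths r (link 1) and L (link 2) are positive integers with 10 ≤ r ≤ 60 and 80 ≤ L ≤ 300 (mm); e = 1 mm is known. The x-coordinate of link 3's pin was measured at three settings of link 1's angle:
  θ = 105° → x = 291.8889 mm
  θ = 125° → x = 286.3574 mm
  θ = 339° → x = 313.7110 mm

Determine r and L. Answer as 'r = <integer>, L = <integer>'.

constraint per measurement: (x − r cos θ)² + (r sin θ − e)² = L²
subtracting the θ₁ and θ₂ equations cancels the r² and L² terms:
r = (x₁² − x₂²) / (2[(x₁cos θ₁ + e sin θ₁) − (x₂cos θ₂ + e sin θ₂)]) = 18.0002 → r = 18
L² = (x₁ − r cos θ₁)² + (r sin θ₁ − e)² = 88209.0272 → L = 297.0000 → L = 297
check at θ₃=339°: x = 313.7110 (printed 313.7110) ✓

r = 18, L = 297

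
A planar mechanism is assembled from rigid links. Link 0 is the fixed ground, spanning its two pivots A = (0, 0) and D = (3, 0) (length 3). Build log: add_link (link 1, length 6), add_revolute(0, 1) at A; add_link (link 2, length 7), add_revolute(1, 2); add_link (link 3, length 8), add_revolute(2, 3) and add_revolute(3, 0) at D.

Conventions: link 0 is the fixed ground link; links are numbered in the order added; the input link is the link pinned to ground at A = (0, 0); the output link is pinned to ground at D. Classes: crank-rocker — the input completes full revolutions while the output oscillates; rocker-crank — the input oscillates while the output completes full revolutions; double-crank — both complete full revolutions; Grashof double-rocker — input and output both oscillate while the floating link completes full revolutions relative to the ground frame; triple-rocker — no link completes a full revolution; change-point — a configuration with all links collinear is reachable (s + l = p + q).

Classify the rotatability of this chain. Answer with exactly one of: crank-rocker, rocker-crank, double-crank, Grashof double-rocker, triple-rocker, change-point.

lengths: ground=3, input=6, coupler=7, output=8
sorted: s=3 (shortest), l=8 (longest), p+q=13
s + l = 11 vs p + q = 13
s + l < p + q (Grashof) with shortest = ground link → double-crank

double-crank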